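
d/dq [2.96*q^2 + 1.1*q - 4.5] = 5.92*q + 1.1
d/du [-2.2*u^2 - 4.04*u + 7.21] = -4.4*u - 4.04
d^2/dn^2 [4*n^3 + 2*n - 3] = 24*n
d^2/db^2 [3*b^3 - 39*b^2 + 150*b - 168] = 18*b - 78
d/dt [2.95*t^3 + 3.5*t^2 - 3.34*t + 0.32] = 8.85*t^2 + 7.0*t - 3.34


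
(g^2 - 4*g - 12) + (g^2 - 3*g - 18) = 2*g^2 - 7*g - 30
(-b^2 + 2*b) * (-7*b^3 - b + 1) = 7*b^5 - 14*b^4 + b^3 - 3*b^2 + 2*b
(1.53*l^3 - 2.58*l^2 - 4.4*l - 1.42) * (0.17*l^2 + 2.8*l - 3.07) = 0.2601*l^5 + 3.8454*l^4 - 12.6691*l^3 - 4.6408*l^2 + 9.532*l + 4.3594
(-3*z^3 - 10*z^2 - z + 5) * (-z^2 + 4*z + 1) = 3*z^5 - 2*z^4 - 42*z^3 - 19*z^2 + 19*z + 5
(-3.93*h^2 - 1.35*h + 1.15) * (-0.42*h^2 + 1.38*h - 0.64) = 1.6506*h^4 - 4.8564*h^3 + 0.1692*h^2 + 2.451*h - 0.736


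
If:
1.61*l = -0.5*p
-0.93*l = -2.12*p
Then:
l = 0.00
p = 0.00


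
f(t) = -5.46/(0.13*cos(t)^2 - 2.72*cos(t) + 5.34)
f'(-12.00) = 0.74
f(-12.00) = -1.74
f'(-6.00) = 0.46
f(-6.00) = -1.92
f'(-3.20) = 0.01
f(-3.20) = -0.67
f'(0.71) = 0.80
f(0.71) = -1.63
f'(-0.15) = -0.26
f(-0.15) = -1.97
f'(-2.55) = -0.15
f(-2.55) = -0.71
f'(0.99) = 0.78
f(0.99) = -1.40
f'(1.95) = 0.35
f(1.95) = -0.86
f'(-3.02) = -0.03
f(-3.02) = -0.67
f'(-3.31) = 0.04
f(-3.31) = -0.67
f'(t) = -5.46*(0.26*sin(t)*cos(t) - 2.72*sin(t))/(0.13*cos(t)^2 - 2.72*cos(t) + 5.34)^2 = (14.8512 - 1.4196*cos(t))*sin(t)/(0.13*cos(t)^2 - 2.72*cos(t) + 5.34)^2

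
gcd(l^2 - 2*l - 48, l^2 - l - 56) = l - 8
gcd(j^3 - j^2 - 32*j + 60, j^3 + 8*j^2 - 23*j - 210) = j^2 + j - 30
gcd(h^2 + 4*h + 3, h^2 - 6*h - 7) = h + 1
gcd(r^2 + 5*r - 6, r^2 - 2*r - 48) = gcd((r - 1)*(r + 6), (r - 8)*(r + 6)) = r + 6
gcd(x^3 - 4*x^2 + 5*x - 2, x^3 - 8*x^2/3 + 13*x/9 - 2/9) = x - 2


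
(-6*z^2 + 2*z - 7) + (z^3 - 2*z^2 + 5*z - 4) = z^3 - 8*z^2 + 7*z - 11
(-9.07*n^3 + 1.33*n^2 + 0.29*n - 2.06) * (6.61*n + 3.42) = -59.9527*n^4 - 22.2281*n^3 + 6.4655*n^2 - 12.6248*n - 7.0452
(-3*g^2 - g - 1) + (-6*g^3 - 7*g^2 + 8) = -6*g^3 - 10*g^2 - g + 7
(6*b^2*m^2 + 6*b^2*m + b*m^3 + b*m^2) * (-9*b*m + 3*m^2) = -54*b^3*m^3 - 54*b^3*m^2 + 9*b^2*m^4 + 9*b^2*m^3 + 3*b*m^5 + 3*b*m^4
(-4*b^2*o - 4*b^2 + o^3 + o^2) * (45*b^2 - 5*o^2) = -180*b^4*o - 180*b^4 + 65*b^2*o^3 + 65*b^2*o^2 - 5*o^5 - 5*o^4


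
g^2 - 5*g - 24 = (g - 8)*(g + 3)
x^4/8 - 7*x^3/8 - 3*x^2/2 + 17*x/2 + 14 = (x/4 + 1/2)*(x/2 + 1)*(x - 7)*(x - 4)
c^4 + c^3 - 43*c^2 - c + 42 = (c - 6)*(c - 1)*(c + 1)*(c + 7)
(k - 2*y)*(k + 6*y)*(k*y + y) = k^3*y + 4*k^2*y^2 + k^2*y - 12*k*y^3 + 4*k*y^2 - 12*y^3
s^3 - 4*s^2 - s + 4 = (s - 4)*(s - 1)*(s + 1)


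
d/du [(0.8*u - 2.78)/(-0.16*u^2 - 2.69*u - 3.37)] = (0.128*u^2 - 0.8896*u - 10.1742)/(0.0256*u^4 + 0.8608*u^3 + 8.3145*u^2 + 18.1306*u + 11.3569)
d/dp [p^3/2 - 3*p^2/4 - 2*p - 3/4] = 3*p^2/2 - 3*p/2 - 2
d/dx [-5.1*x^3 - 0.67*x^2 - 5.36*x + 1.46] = -15.3*x^2 - 1.34*x - 5.36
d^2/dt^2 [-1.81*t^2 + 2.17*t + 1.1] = -3.62000000000000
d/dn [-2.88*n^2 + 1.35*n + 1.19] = 1.35 - 5.76*n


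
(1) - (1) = 0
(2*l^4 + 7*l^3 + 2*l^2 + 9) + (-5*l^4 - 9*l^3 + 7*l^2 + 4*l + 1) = -3*l^4 - 2*l^3 + 9*l^2 + 4*l + 10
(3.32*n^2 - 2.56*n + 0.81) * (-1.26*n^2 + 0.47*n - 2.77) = -4.1832*n^4 + 4.786*n^3 - 11.4202*n^2 + 7.4719*n - 2.2437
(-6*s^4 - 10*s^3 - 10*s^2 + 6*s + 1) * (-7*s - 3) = 42*s^5 + 88*s^4 + 100*s^3 - 12*s^2 - 25*s - 3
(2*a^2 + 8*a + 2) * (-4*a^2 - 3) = -8*a^4 - 32*a^3 - 14*a^2 - 24*a - 6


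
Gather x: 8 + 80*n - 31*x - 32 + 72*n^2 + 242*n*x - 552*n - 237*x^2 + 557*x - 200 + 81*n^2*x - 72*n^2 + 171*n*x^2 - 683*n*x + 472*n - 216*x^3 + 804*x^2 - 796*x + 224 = -216*x^3 + x^2*(171*n + 567) + x*(81*n^2 - 441*n - 270)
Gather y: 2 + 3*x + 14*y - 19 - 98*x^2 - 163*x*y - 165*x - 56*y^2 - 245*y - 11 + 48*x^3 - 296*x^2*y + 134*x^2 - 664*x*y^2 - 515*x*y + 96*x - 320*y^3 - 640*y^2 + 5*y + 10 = 48*x^3 + 36*x^2 - 66*x - 320*y^3 + y^2*(-664*x - 696) + y*(-296*x^2 - 678*x - 226) - 18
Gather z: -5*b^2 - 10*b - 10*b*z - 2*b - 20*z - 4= -5*b^2 - 12*b + z*(-10*b - 20) - 4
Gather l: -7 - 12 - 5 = -24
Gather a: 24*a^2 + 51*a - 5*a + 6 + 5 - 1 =24*a^2 + 46*a + 10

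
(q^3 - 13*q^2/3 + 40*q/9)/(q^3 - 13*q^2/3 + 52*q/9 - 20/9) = q*(3*q - 8)/(3*q^2 - 8*q + 4)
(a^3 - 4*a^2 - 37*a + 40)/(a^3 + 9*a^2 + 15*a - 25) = (a - 8)/(a + 5)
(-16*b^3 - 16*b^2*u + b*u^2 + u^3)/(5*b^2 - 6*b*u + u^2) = (-16*b^3 - 16*b^2*u + b*u^2 + u^3)/(5*b^2 - 6*b*u + u^2)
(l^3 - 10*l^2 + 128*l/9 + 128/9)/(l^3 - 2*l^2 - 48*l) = (l^2 - 2*l - 16/9)/(l*(l + 6))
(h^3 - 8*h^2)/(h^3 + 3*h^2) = (h - 8)/(h + 3)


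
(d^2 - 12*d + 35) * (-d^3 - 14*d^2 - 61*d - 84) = -d^5 - 2*d^4 + 72*d^3 + 158*d^2 - 1127*d - 2940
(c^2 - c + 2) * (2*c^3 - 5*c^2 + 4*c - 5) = 2*c^5 - 7*c^4 + 13*c^3 - 19*c^2 + 13*c - 10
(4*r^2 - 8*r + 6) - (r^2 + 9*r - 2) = 3*r^2 - 17*r + 8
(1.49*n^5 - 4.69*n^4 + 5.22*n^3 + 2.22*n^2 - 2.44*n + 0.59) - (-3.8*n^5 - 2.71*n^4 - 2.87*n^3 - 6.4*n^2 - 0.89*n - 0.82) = 5.29*n^5 - 1.98*n^4 + 8.09*n^3 + 8.62*n^2 - 1.55*n + 1.41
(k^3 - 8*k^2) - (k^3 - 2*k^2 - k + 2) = -6*k^2 + k - 2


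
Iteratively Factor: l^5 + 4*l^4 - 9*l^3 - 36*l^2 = (l)*(l^4 + 4*l^3 - 9*l^2 - 36*l) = l*(l + 3)*(l^3 + l^2 - 12*l) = l*(l + 3)*(l + 4)*(l^2 - 3*l) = l*(l - 3)*(l + 3)*(l + 4)*(l)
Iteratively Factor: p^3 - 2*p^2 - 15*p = (p - 5)*(p^2 + 3*p) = p*(p - 5)*(p + 3)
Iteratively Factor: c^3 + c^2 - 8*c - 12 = (c + 2)*(c^2 - c - 6) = (c + 2)^2*(c - 3)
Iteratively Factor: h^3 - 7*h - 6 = (h - 3)*(h^2 + 3*h + 2) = (h - 3)*(h + 1)*(h + 2)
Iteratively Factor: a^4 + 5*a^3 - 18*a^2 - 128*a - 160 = (a - 5)*(a^3 + 10*a^2 + 32*a + 32) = (a - 5)*(a + 4)*(a^2 + 6*a + 8) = (a - 5)*(a + 2)*(a + 4)*(a + 4)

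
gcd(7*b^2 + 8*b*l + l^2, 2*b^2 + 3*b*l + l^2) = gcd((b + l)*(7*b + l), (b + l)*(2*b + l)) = b + l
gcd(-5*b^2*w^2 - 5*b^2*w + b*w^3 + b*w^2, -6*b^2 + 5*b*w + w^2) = 1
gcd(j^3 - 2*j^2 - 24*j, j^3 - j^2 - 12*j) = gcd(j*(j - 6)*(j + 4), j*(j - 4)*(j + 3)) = j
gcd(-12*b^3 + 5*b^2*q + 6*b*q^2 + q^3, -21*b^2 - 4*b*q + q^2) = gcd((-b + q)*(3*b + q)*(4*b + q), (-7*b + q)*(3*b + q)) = 3*b + q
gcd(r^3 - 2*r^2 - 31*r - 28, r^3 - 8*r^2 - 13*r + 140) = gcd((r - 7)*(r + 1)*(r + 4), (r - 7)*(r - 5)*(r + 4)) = r^2 - 3*r - 28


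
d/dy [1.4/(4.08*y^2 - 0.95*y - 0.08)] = (1.33 - 11.424*y)/(-4.08*y^2 + 0.95*y + 0.08)^2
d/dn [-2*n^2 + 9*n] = 9 - 4*n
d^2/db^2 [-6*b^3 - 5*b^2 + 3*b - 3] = -36*b - 10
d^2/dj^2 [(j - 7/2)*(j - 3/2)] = 2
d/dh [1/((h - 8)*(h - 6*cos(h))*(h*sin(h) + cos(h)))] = (-h*(h - 8)*(h - 6*cos(h))*cos(h) + (8 - h)*(h*sin(h) + cos(h))*(6*sin(h) + 1) - (h - 6*cos(h))*(h*sin(h) + cos(h)))/((h - 8)^2*(h - 6*cos(h))^2*(h*sin(h) + cos(h))^2)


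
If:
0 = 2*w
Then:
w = 0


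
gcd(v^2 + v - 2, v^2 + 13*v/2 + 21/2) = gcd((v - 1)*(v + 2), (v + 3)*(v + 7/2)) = 1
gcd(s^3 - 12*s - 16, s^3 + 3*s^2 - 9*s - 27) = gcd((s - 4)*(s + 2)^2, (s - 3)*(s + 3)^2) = 1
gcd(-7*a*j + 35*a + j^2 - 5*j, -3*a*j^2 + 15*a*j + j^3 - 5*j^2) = j - 5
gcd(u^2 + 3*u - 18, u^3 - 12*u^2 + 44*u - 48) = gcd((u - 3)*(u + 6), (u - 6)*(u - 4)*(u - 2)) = 1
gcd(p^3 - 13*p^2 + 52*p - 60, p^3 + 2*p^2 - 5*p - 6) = p - 2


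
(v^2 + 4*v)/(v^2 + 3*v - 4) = v/(v - 1)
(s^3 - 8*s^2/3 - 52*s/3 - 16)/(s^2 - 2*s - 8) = (s^2 - 14*s/3 - 8)/(s - 4)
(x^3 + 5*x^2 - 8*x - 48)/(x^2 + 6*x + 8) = (x^2 + x - 12)/(x + 2)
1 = 1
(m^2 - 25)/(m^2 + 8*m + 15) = (m - 5)/(m + 3)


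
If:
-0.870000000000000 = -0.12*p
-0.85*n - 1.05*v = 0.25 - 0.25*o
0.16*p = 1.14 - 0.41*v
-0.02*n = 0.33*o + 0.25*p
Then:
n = -1.82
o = -5.38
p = 7.25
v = -0.05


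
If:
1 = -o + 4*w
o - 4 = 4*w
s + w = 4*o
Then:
No Solution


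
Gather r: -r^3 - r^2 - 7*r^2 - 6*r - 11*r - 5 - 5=-r^3 - 8*r^2 - 17*r - 10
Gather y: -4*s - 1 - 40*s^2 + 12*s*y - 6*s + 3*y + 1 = -40*s^2 - 10*s + y*(12*s + 3)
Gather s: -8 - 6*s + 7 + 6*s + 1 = 0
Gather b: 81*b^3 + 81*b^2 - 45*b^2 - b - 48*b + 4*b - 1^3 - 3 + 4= 81*b^3 + 36*b^2 - 45*b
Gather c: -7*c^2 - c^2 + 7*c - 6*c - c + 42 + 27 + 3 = 72 - 8*c^2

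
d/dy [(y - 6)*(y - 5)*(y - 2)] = 3*y^2 - 26*y + 52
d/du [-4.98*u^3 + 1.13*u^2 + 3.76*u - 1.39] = -14.94*u^2 + 2.26*u + 3.76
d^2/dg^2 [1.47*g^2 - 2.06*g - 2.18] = 2.94000000000000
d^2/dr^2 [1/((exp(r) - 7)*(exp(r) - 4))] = (4*exp(3*r) - 33*exp(2*r) + 9*exp(r) + 308)*exp(r)/(exp(6*r) - 33*exp(5*r) + 447*exp(4*r) - 3179*exp(3*r) + 12516*exp(2*r) - 25872*exp(r) + 21952)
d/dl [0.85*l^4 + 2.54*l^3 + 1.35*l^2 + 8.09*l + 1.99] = 3.4*l^3 + 7.62*l^2 + 2.7*l + 8.09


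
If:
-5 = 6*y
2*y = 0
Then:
No Solution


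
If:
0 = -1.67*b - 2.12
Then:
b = -1.27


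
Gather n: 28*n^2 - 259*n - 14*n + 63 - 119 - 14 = 28*n^2 - 273*n - 70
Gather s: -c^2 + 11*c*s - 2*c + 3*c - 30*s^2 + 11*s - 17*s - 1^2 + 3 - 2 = -c^2 + c - 30*s^2 + s*(11*c - 6)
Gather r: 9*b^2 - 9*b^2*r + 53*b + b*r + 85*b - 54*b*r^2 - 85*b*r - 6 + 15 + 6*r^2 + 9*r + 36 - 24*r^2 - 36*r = 9*b^2 + 138*b + r^2*(-54*b - 18) + r*(-9*b^2 - 84*b - 27) + 45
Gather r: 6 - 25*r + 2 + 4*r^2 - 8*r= 4*r^2 - 33*r + 8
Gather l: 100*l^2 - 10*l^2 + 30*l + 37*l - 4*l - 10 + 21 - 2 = 90*l^2 + 63*l + 9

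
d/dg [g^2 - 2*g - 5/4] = 2*g - 2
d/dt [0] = 0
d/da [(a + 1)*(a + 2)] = 2*a + 3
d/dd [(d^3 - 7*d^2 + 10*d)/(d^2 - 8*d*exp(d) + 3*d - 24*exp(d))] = (d*(d^2 - 7*d + 10)*(8*d*exp(d) - 2*d + 32*exp(d) - 3) + (3*d^2 - 14*d + 10)*(d^2 - 8*d*exp(d) + 3*d - 24*exp(d)))/(d^2 - 8*d*exp(d) + 3*d - 24*exp(d))^2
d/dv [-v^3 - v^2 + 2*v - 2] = -3*v^2 - 2*v + 2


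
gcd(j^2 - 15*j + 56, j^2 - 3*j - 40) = j - 8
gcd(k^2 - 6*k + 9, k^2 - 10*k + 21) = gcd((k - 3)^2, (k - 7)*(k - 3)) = k - 3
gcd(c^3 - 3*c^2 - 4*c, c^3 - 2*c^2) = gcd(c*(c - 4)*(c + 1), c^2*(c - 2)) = c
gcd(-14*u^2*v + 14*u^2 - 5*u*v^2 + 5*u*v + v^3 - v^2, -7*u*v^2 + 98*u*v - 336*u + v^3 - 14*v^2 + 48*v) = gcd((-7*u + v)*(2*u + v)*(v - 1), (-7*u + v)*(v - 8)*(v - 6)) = 7*u - v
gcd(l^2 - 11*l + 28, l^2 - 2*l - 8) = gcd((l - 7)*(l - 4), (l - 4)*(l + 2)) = l - 4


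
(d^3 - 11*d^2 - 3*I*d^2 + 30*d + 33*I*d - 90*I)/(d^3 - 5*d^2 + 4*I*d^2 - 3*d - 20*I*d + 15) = (d^2 - 3*d*(2 + I) + 18*I)/(d^2 + 4*I*d - 3)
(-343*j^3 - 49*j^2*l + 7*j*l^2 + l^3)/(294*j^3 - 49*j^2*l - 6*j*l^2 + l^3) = (-7*j - l)/(6*j - l)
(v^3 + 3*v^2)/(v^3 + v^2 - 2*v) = v*(v + 3)/(v^2 + v - 2)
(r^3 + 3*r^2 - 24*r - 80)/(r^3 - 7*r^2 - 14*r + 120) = (r + 4)/(r - 6)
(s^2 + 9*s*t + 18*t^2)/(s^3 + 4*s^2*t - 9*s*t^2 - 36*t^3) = (s + 6*t)/(s^2 + s*t - 12*t^2)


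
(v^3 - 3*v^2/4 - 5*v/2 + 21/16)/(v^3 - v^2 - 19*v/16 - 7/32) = 2*(4*v^2 + 4*v - 3)/(8*v^2 + 6*v + 1)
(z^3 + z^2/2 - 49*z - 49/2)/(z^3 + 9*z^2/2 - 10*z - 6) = (z^2 - 49)/(z^2 + 4*z - 12)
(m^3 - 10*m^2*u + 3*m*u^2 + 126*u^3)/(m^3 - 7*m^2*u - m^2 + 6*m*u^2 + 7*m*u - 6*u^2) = (-m^2 + 4*m*u + 21*u^2)/(-m^2 + m*u + m - u)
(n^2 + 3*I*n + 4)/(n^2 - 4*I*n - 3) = (n + 4*I)/(n - 3*I)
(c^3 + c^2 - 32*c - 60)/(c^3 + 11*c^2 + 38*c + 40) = (c - 6)/(c + 4)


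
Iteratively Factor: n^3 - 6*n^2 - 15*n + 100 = (n + 4)*(n^2 - 10*n + 25) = (n - 5)*(n + 4)*(n - 5)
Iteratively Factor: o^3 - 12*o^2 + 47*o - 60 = (o - 5)*(o^2 - 7*o + 12) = (o - 5)*(o - 3)*(o - 4)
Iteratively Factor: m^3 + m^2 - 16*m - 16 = (m - 4)*(m^2 + 5*m + 4) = (m - 4)*(m + 4)*(m + 1)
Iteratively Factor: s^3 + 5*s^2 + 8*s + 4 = (s + 1)*(s^2 + 4*s + 4) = (s + 1)*(s + 2)*(s + 2)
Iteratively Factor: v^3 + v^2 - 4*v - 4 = (v + 2)*(v^2 - v - 2) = (v + 1)*(v + 2)*(v - 2)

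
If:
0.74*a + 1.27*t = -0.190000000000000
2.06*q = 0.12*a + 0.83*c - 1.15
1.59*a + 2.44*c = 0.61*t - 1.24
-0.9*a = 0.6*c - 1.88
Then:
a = 5.24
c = -4.72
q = -2.15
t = -3.20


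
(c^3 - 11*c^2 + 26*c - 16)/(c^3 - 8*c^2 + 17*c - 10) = (c - 8)/(c - 5)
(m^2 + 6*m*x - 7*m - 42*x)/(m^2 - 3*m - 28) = (m + 6*x)/(m + 4)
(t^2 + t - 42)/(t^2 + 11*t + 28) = (t - 6)/(t + 4)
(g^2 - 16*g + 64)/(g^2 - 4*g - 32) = (g - 8)/(g + 4)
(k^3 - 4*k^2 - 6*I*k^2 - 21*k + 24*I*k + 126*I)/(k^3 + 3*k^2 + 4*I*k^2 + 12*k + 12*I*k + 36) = (k^2 - k*(7 + 6*I) + 42*I)/(k^2 + 4*I*k + 12)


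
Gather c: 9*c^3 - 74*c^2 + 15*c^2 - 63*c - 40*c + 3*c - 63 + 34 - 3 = 9*c^3 - 59*c^2 - 100*c - 32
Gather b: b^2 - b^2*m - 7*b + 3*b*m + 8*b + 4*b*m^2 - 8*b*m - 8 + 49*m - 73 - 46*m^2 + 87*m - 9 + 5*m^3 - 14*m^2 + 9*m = b^2*(1 - m) + b*(4*m^2 - 5*m + 1) + 5*m^3 - 60*m^2 + 145*m - 90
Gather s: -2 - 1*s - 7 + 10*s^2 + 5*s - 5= 10*s^2 + 4*s - 14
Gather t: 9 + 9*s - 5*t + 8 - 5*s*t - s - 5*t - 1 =8*s + t*(-5*s - 10) + 16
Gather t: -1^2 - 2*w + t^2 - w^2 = t^2 - w^2 - 2*w - 1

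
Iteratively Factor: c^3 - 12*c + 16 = (c + 4)*(c^2 - 4*c + 4) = (c - 2)*(c + 4)*(c - 2)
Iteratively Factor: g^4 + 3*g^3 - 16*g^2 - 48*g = (g - 4)*(g^3 + 7*g^2 + 12*g) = (g - 4)*(g + 3)*(g^2 + 4*g) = g*(g - 4)*(g + 3)*(g + 4)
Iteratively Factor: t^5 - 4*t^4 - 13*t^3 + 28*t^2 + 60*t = (t - 3)*(t^4 - t^3 - 16*t^2 - 20*t) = (t - 3)*(t + 2)*(t^3 - 3*t^2 - 10*t) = t*(t - 3)*(t + 2)*(t^2 - 3*t - 10) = t*(t - 5)*(t - 3)*(t + 2)*(t + 2)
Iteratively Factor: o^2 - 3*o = (o - 3)*(o)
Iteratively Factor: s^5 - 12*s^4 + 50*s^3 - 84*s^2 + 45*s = (s)*(s^4 - 12*s^3 + 50*s^2 - 84*s + 45) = s*(s - 3)*(s^3 - 9*s^2 + 23*s - 15) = s*(s - 3)*(s - 1)*(s^2 - 8*s + 15) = s*(s - 3)^2*(s - 1)*(s - 5)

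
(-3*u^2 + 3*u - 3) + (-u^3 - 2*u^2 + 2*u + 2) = -u^3 - 5*u^2 + 5*u - 1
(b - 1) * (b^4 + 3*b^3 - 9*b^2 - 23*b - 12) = b^5 + 2*b^4 - 12*b^3 - 14*b^2 + 11*b + 12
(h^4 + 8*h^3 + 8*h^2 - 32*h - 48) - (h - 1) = h^4 + 8*h^3 + 8*h^2 - 33*h - 47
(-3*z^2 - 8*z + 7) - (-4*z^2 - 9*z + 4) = z^2 + z + 3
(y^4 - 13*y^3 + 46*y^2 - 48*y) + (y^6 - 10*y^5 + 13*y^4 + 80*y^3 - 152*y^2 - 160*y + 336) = y^6 - 10*y^5 + 14*y^4 + 67*y^3 - 106*y^2 - 208*y + 336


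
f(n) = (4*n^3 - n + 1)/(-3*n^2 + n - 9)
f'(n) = (6*n - 1)*(4*n^3 - n + 1)/(-3*n^2 + n - 9)^2 + (12*n^2 - 1)/(-3*n^2 + n - 9) = ((1 - 12*n^2)*(3*n^2 - n + 9) + (6*n - 1)*(4*n^3 - n + 1))/(3*n^2 - n + 9)^2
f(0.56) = -0.12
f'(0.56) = -0.26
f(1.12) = -0.47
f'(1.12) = -0.97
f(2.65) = -2.65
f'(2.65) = -1.59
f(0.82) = -0.23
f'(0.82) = -0.60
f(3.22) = -3.56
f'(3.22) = -1.58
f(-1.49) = 0.63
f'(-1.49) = -1.13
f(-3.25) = 3.03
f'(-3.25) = -1.45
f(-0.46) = -0.11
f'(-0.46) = -0.19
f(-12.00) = 15.23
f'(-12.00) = -1.36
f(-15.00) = 19.29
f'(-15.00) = -1.35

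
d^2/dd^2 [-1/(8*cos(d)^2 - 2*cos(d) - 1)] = 2*(128*sin(d)^4 - 82*sin(d)^2 + 29*cos(d) - 6*cos(3*d) - 58)/((2*cos(d) - 1)^3*(4*cos(d) + 1)^3)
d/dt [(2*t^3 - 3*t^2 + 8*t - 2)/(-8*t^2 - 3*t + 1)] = (-16*t^4 - 12*t^3 + 79*t^2 - 38*t + 2)/(64*t^4 + 48*t^3 - 7*t^2 - 6*t + 1)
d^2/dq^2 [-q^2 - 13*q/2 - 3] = -2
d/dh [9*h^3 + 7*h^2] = h*(27*h + 14)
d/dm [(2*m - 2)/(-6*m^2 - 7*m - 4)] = 2*(6*m^2 - 12*m - 11)/(36*m^4 + 84*m^3 + 97*m^2 + 56*m + 16)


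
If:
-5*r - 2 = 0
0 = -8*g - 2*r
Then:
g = 1/10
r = -2/5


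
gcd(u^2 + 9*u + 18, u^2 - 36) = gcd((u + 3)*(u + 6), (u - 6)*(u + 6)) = u + 6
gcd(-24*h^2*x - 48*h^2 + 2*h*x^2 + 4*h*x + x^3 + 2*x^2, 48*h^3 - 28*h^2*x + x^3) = -24*h^2 + 2*h*x + x^2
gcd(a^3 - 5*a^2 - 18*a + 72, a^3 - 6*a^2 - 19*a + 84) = a^2 + a - 12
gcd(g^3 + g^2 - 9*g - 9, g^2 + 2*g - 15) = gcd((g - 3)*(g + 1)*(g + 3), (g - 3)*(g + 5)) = g - 3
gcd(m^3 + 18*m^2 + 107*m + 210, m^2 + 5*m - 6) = m + 6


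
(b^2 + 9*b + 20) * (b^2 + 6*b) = b^4 + 15*b^3 + 74*b^2 + 120*b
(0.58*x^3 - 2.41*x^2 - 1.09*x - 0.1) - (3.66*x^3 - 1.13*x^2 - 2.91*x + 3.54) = -3.08*x^3 - 1.28*x^2 + 1.82*x - 3.64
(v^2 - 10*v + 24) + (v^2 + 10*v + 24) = 2*v^2 + 48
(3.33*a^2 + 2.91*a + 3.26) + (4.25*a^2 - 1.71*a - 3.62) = 7.58*a^2 + 1.2*a - 0.36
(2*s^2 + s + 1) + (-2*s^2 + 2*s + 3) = 3*s + 4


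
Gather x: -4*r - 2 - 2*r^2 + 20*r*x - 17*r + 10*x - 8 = -2*r^2 - 21*r + x*(20*r + 10) - 10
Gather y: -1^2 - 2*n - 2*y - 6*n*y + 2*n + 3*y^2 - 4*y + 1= 3*y^2 + y*(-6*n - 6)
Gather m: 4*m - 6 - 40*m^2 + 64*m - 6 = -40*m^2 + 68*m - 12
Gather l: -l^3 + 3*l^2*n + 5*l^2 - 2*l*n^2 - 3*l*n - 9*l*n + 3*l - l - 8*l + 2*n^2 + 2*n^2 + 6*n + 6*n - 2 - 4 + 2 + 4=-l^3 + l^2*(3*n + 5) + l*(-2*n^2 - 12*n - 6) + 4*n^2 + 12*n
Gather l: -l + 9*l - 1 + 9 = 8*l + 8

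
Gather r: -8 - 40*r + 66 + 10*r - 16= 42 - 30*r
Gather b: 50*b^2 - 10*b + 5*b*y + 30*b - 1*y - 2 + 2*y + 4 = 50*b^2 + b*(5*y + 20) + y + 2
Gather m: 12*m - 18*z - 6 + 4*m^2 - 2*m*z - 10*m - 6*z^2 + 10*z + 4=4*m^2 + m*(2 - 2*z) - 6*z^2 - 8*z - 2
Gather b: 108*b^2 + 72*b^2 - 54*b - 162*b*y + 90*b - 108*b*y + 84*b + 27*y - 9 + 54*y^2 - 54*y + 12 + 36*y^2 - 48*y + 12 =180*b^2 + b*(120 - 270*y) + 90*y^2 - 75*y + 15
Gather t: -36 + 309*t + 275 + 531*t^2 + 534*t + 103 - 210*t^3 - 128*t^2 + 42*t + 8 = -210*t^3 + 403*t^2 + 885*t + 350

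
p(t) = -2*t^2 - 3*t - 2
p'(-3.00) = 9.00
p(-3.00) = -11.00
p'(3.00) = -15.00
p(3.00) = -29.00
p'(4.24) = -19.96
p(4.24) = -50.68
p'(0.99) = -6.96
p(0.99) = -6.93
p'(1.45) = -8.80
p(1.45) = -10.56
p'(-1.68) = 3.72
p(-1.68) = -2.60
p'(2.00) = -11.00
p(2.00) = -16.00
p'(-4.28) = 14.12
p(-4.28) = -25.80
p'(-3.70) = 11.80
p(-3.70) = -18.28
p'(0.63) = -5.52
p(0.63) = -4.68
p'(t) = -4*t - 3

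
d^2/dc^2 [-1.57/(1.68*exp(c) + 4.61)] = (12.159336 - 4.431168*exp(c))*exp(c)/(1.68*exp(c) + 4.61)^3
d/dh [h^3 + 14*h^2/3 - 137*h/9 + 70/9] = 3*h^2 + 28*h/3 - 137/9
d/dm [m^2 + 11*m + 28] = 2*m + 11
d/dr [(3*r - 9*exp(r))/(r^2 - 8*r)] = 3*(r*(1 - 3*exp(r))*(r - 8) - 2*(r - 4)*(r - 3*exp(r)))/(r^2*(r - 8)^2)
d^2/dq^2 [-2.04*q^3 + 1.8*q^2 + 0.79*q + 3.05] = 3.6 - 12.24*q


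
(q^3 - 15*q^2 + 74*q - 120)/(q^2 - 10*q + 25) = (q^2 - 10*q + 24)/(q - 5)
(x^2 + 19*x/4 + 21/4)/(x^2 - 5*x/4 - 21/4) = (x + 3)/(x - 3)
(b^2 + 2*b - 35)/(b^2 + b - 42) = (b - 5)/(b - 6)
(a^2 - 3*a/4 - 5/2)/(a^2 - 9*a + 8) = (4*a^2 - 3*a - 10)/(4*(a^2 - 9*a + 8))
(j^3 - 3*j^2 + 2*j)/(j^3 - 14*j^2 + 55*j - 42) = j*(j - 2)/(j^2 - 13*j + 42)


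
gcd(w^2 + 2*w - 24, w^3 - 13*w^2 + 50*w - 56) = w - 4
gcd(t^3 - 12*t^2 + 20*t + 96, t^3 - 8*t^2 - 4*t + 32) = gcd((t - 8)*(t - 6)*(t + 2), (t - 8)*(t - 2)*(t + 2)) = t^2 - 6*t - 16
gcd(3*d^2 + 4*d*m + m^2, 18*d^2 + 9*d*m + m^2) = 3*d + m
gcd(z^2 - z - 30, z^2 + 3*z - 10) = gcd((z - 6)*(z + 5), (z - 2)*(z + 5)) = z + 5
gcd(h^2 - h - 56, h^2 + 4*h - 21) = h + 7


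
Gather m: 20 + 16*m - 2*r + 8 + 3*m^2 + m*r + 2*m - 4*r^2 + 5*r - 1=3*m^2 + m*(r + 18) - 4*r^2 + 3*r + 27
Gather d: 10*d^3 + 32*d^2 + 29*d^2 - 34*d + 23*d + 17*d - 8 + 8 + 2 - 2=10*d^3 + 61*d^2 + 6*d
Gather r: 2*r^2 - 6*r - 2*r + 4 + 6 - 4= 2*r^2 - 8*r + 6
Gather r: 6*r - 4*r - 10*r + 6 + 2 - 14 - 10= -8*r - 16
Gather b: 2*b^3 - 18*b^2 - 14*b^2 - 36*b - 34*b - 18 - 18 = 2*b^3 - 32*b^2 - 70*b - 36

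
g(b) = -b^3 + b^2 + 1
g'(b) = -3*b^2 + 2*b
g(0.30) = 1.06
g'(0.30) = 0.33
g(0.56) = 1.14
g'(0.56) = 0.18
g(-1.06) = 3.31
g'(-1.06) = -5.49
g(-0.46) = 1.31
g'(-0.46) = -1.55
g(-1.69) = 8.68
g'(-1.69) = -11.95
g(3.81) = -39.79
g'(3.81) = -35.93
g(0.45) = 1.11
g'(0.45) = 0.29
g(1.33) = 0.42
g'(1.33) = -2.65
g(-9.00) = 811.00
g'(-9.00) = -261.00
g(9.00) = -647.00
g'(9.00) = -225.00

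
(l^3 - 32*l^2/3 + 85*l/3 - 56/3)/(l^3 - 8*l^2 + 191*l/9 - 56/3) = 3*(l^2 - 8*l + 7)/(3*l^2 - 16*l + 21)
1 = 1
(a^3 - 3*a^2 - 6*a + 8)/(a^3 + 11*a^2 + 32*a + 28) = (a^2 - 5*a + 4)/(a^2 + 9*a + 14)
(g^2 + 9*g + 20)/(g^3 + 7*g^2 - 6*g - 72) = (g + 5)/(g^2 + 3*g - 18)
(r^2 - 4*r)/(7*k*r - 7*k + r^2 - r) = r*(r - 4)/(7*k*r - 7*k + r^2 - r)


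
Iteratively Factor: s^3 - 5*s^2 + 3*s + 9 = (s - 3)*(s^2 - 2*s - 3) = (s - 3)*(s + 1)*(s - 3)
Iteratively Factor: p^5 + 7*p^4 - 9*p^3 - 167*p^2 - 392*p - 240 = (p + 3)*(p^4 + 4*p^3 - 21*p^2 - 104*p - 80) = (p + 3)*(p + 4)*(p^3 - 21*p - 20) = (p + 1)*(p + 3)*(p + 4)*(p^2 - p - 20) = (p + 1)*(p + 3)*(p + 4)^2*(p - 5)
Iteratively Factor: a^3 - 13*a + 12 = (a - 3)*(a^2 + 3*a - 4) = (a - 3)*(a + 4)*(a - 1)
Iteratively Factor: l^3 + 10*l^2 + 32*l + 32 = (l + 4)*(l^2 + 6*l + 8) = (l + 4)^2*(l + 2)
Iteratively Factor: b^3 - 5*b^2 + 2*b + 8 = (b - 4)*(b^2 - b - 2) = (b - 4)*(b + 1)*(b - 2)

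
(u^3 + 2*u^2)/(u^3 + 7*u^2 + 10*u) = u/(u + 5)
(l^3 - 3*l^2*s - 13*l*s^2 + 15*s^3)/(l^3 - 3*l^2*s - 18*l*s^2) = (-l^2 + 6*l*s - 5*s^2)/(l*(-l + 6*s))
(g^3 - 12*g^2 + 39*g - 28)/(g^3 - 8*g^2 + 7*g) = (g - 4)/g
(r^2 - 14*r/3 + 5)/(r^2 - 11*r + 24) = (r - 5/3)/(r - 8)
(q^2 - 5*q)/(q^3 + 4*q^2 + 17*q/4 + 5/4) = 4*q*(q - 5)/(4*q^3 + 16*q^2 + 17*q + 5)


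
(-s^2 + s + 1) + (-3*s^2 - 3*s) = -4*s^2 - 2*s + 1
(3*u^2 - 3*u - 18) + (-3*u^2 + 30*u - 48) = 27*u - 66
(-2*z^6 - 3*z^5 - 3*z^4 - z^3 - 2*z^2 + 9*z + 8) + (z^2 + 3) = -2*z^6 - 3*z^5 - 3*z^4 - z^3 - z^2 + 9*z + 11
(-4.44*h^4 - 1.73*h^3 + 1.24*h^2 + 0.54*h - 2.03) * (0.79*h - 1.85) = -3.5076*h^5 + 6.8473*h^4 + 4.1801*h^3 - 1.8674*h^2 - 2.6027*h + 3.7555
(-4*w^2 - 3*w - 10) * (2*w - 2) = -8*w^3 + 2*w^2 - 14*w + 20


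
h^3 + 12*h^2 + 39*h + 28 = (h + 1)*(h + 4)*(h + 7)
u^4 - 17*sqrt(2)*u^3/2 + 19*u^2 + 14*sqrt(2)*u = u*(u - 7*sqrt(2))*(u - 2*sqrt(2))*(u + sqrt(2)/2)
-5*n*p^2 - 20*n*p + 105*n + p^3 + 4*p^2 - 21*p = (-5*n + p)*(p - 3)*(p + 7)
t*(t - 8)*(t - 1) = t^3 - 9*t^2 + 8*t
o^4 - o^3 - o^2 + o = o*(o - 1)^2*(o + 1)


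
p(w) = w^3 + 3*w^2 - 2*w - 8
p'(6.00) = 142.00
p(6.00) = 304.00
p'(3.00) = 43.00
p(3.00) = 40.00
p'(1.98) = 21.64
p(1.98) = 7.56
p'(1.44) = 12.86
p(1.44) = -1.67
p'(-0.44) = -4.06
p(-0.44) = -6.62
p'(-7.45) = 119.81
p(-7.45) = -240.09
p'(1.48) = 13.45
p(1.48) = -1.15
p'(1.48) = 13.45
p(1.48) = -1.15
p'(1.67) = 16.39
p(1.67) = 1.68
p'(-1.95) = -2.29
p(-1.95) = -0.11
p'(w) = 3*w^2 + 6*w - 2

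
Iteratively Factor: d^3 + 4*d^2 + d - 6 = (d + 3)*(d^2 + d - 2) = (d - 1)*(d + 3)*(d + 2)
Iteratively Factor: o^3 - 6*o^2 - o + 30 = (o - 3)*(o^2 - 3*o - 10) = (o - 5)*(o - 3)*(o + 2)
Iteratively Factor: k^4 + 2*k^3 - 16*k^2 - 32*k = (k - 4)*(k^3 + 6*k^2 + 8*k) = k*(k - 4)*(k^2 + 6*k + 8) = k*(k - 4)*(k + 4)*(k + 2)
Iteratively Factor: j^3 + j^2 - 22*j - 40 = (j - 5)*(j^2 + 6*j + 8) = (j - 5)*(j + 4)*(j + 2)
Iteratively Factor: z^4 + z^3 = (z)*(z^3 + z^2) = z*(z + 1)*(z^2) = z^2*(z + 1)*(z)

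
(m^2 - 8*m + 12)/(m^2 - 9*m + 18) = (m - 2)/(m - 3)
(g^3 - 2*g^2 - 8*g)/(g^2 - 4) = g*(g - 4)/(g - 2)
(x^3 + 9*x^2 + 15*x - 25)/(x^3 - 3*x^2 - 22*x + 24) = (x^2 + 10*x + 25)/(x^2 - 2*x - 24)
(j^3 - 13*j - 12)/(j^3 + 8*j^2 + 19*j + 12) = (j - 4)/(j + 4)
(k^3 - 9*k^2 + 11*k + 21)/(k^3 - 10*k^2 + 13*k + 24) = (k - 7)/(k - 8)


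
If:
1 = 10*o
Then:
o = 1/10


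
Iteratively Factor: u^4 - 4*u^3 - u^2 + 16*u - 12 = (u - 3)*(u^3 - u^2 - 4*u + 4) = (u - 3)*(u + 2)*(u^2 - 3*u + 2) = (u - 3)*(u - 2)*(u + 2)*(u - 1)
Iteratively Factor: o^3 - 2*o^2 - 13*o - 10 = (o - 5)*(o^2 + 3*o + 2) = (o - 5)*(o + 1)*(o + 2)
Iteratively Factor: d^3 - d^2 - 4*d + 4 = (d - 1)*(d^2 - 4) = (d - 2)*(d - 1)*(d + 2)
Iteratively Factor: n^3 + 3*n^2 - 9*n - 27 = (n - 3)*(n^2 + 6*n + 9) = (n - 3)*(n + 3)*(n + 3)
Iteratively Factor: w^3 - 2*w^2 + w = (w - 1)*(w^2 - w) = w*(w - 1)*(w - 1)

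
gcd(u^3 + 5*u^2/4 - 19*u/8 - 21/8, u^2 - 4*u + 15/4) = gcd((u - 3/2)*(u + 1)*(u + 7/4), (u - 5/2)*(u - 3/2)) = u - 3/2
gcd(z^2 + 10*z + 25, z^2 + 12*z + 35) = z + 5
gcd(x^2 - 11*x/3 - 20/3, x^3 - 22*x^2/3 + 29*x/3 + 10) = x - 5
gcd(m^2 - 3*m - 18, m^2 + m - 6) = m + 3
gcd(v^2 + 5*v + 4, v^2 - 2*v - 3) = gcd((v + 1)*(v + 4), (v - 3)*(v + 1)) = v + 1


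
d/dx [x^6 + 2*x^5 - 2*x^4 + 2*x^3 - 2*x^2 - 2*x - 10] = 6*x^5 + 10*x^4 - 8*x^3 + 6*x^2 - 4*x - 2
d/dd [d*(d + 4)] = 2*d + 4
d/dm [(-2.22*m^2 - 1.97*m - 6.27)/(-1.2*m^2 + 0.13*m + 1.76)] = (-2.6526*m^2 - 22.8624*m - 2.6521)/(1.44*m^4 - 0.312*m^3 - 4.2071*m^2 + 0.4576*m + 3.0976)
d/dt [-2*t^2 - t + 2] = -4*t - 1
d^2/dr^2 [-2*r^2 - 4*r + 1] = -4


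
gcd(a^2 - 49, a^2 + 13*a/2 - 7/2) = a + 7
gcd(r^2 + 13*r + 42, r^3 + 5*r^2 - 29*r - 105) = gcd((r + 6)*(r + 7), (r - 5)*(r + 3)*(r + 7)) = r + 7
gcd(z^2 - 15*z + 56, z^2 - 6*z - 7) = z - 7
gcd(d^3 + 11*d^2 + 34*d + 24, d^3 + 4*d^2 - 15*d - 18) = d^2 + 7*d + 6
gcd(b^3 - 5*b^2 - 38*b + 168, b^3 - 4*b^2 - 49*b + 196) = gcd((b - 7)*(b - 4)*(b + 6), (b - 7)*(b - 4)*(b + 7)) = b^2 - 11*b + 28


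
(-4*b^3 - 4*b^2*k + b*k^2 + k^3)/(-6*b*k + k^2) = (4*b^3 + 4*b^2*k - b*k^2 - k^3)/(k*(6*b - k))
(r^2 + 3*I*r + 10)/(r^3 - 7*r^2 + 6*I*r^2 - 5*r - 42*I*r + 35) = (r - 2*I)/(r^2 + r*(-7 + I) - 7*I)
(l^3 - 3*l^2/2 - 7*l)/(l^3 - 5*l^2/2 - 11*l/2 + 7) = l/(l - 1)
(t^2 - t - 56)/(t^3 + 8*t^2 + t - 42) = (t - 8)/(t^2 + t - 6)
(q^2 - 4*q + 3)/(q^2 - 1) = (q - 3)/(q + 1)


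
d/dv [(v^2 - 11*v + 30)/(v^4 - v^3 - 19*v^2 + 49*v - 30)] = ((11 - 2*v)*(-v^4 + v^3 + 19*v^2 - 49*v + 30) - (v^2 - 11*v + 30)*(4*v^3 - 3*v^2 - 38*v + 49))/(-v^4 + v^3 + 19*v^2 - 49*v + 30)^2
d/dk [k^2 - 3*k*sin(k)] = -3*k*cos(k) + 2*k - 3*sin(k)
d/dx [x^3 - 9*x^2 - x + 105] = 3*x^2 - 18*x - 1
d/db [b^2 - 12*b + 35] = 2*b - 12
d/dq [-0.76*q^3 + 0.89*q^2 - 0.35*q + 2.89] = -2.28*q^2 + 1.78*q - 0.35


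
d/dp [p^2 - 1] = 2*p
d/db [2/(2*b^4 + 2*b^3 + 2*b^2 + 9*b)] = 2*(-8*b^3 - 6*b^2 - 4*b - 9)/(b^2*(2*b^3 + 2*b^2 + 2*b + 9)^2)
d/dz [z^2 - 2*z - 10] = 2*z - 2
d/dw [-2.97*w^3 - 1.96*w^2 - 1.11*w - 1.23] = -8.91*w^2 - 3.92*w - 1.11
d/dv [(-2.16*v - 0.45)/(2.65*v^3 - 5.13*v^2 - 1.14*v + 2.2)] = (11.448*v^3 - 7.5033*v^2 - 4.617*v - 5.265)/(7.0225*v^6 - 27.189*v^5 + 20.2749*v^4 + 23.3564*v^3 - 21.2724*v^2 - 5.016*v + 4.84)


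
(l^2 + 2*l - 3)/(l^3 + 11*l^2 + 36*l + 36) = (l - 1)/(l^2 + 8*l + 12)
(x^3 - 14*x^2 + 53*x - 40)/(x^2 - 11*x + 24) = (x^2 - 6*x + 5)/(x - 3)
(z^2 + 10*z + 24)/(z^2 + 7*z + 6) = (z + 4)/(z + 1)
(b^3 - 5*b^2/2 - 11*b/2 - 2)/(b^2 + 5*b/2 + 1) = (b^2 - 3*b - 4)/(b + 2)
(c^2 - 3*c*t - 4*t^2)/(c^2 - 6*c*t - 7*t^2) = (-c + 4*t)/(-c + 7*t)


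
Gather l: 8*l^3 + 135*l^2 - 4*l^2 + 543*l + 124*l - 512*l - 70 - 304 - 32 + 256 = 8*l^3 + 131*l^2 + 155*l - 150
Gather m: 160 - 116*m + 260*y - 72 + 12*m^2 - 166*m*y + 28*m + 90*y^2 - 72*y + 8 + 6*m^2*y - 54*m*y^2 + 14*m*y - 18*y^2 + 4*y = m^2*(6*y + 12) + m*(-54*y^2 - 152*y - 88) + 72*y^2 + 192*y + 96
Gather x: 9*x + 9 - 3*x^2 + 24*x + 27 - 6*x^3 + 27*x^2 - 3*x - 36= -6*x^3 + 24*x^2 + 30*x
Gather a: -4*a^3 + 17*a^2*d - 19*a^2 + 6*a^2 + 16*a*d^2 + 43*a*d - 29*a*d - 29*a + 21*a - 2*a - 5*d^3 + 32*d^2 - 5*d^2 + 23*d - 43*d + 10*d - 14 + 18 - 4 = -4*a^3 + a^2*(17*d - 13) + a*(16*d^2 + 14*d - 10) - 5*d^3 + 27*d^2 - 10*d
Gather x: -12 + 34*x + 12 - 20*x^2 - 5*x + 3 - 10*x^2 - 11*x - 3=-30*x^2 + 18*x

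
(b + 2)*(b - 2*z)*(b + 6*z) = b^3 + 4*b^2*z + 2*b^2 - 12*b*z^2 + 8*b*z - 24*z^2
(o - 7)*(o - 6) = o^2 - 13*o + 42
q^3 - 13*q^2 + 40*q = q*(q - 8)*(q - 5)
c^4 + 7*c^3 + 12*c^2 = c^2*(c + 3)*(c + 4)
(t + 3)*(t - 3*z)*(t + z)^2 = t^4 - t^3*z + 3*t^3 - 5*t^2*z^2 - 3*t^2*z - 3*t*z^3 - 15*t*z^2 - 9*z^3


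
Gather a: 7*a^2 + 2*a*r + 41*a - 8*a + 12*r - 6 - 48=7*a^2 + a*(2*r + 33) + 12*r - 54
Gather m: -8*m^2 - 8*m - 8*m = -8*m^2 - 16*m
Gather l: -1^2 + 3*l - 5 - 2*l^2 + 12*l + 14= -2*l^2 + 15*l + 8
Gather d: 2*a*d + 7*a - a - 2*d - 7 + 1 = 6*a + d*(2*a - 2) - 6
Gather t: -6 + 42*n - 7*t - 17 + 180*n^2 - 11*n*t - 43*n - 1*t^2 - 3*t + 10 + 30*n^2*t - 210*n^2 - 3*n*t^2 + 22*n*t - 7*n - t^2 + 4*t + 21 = -30*n^2 - 8*n + t^2*(-3*n - 2) + t*(30*n^2 + 11*n - 6) + 8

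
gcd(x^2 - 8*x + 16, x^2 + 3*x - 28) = x - 4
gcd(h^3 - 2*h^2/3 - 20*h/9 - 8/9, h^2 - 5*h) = 1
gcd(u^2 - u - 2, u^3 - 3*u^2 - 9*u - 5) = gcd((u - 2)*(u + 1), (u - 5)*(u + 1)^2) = u + 1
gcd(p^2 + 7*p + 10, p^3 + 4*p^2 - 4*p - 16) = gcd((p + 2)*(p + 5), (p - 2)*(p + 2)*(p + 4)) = p + 2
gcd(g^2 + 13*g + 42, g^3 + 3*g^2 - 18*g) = g + 6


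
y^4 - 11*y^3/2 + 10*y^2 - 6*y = y*(y - 2)^2*(y - 3/2)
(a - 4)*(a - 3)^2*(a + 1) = a^4 - 9*a^3 + 23*a^2 - 3*a - 36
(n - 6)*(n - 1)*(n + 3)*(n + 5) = n^4 + n^3 - 35*n^2 - 57*n + 90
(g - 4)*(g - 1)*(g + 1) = g^3 - 4*g^2 - g + 4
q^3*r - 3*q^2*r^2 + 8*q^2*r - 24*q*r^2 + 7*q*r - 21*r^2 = (q + 7)*(q - 3*r)*(q*r + r)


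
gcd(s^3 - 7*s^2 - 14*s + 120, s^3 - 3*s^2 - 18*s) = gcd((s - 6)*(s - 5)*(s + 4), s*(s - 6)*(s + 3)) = s - 6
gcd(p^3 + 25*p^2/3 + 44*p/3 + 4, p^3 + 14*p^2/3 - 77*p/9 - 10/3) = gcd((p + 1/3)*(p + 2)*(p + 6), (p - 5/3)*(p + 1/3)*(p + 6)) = p^2 + 19*p/3 + 2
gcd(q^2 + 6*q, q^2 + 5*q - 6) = q + 6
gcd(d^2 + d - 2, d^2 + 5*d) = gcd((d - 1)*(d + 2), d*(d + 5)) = 1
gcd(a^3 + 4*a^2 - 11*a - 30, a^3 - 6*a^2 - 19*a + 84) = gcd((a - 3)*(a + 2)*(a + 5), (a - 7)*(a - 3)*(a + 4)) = a - 3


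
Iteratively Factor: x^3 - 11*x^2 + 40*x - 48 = (x - 3)*(x^2 - 8*x + 16) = (x - 4)*(x - 3)*(x - 4)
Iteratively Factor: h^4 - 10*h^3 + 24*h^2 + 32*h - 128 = (h - 4)*(h^3 - 6*h^2 + 32) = (h - 4)*(h + 2)*(h^2 - 8*h + 16) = (h - 4)^2*(h + 2)*(h - 4)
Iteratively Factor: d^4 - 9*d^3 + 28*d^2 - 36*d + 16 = (d - 4)*(d^3 - 5*d^2 + 8*d - 4) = (d - 4)*(d - 2)*(d^2 - 3*d + 2) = (d - 4)*(d - 2)^2*(d - 1)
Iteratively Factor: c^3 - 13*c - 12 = (c + 1)*(c^2 - c - 12) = (c + 1)*(c + 3)*(c - 4)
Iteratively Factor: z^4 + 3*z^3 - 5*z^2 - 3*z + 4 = (z - 1)*(z^3 + 4*z^2 - z - 4) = (z - 1)*(z + 1)*(z^2 + 3*z - 4) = (z - 1)*(z + 1)*(z + 4)*(z - 1)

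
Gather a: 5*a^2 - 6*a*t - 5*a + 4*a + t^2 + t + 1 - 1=5*a^2 + a*(-6*t - 1) + t^2 + t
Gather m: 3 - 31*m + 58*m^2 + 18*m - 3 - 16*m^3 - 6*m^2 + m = -16*m^3 + 52*m^2 - 12*m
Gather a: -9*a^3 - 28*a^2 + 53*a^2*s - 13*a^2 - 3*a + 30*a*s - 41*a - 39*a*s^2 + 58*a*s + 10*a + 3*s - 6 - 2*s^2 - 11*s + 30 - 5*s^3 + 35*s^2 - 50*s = -9*a^3 + a^2*(53*s - 41) + a*(-39*s^2 + 88*s - 34) - 5*s^3 + 33*s^2 - 58*s + 24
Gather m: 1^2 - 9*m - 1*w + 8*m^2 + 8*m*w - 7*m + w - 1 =8*m^2 + m*(8*w - 16)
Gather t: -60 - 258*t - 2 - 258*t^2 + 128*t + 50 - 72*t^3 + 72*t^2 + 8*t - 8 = -72*t^3 - 186*t^2 - 122*t - 20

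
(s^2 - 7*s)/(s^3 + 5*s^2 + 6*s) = (s - 7)/(s^2 + 5*s + 6)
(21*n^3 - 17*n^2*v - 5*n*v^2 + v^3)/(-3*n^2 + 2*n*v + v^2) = -7*n + v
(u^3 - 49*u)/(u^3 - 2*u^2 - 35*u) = (u + 7)/(u + 5)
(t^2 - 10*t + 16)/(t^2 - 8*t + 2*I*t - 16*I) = (t - 2)/(t + 2*I)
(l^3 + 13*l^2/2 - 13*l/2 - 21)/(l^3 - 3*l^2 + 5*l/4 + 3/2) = 2*(2*l^2 + 17*l + 21)/(4*l^2 - 4*l - 3)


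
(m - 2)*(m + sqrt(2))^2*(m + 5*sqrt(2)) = m^4 - 2*m^3 + 7*sqrt(2)*m^3 - 14*sqrt(2)*m^2 + 22*m^2 - 44*m + 10*sqrt(2)*m - 20*sqrt(2)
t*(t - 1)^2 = t^3 - 2*t^2 + t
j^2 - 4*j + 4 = (j - 2)^2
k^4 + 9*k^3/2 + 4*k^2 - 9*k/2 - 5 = (k - 1)*(k + 1)*(k + 2)*(k + 5/2)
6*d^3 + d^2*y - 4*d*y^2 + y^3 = (-3*d + y)*(-2*d + y)*(d + y)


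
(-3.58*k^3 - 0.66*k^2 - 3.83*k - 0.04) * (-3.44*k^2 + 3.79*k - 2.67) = 12.3152*k^5 - 11.2978*k^4 + 20.2324*k^3 - 12.6159*k^2 + 10.0745*k + 0.1068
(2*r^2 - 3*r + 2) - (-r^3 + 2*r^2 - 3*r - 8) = r^3 + 10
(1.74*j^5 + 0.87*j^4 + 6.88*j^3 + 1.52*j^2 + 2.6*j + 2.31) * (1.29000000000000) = 2.2446*j^5 + 1.1223*j^4 + 8.8752*j^3 + 1.9608*j^2 + 3.354*j + 2.9799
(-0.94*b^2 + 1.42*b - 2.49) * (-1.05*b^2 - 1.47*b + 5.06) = 0.987*b^4 - 0.1092*b^3 - 4.2293*b^2 + 10.8455*b - 12.5994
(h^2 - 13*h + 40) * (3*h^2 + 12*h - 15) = 3*h^4 - 27*h^3 - 51*h^2 + 675*h - 600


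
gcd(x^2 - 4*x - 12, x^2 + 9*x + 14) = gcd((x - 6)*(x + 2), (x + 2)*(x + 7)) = x + 2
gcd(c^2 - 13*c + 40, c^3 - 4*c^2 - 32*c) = c - 8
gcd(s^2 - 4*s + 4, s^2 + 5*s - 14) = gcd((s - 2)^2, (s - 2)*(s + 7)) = s - 2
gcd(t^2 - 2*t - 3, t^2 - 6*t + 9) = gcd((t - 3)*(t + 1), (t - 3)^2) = t - 3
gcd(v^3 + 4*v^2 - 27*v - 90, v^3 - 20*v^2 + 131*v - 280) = v - 5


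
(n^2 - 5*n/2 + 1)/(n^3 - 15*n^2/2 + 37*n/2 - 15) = (2*n - 1)/(2*n^2 - 11*n + 15)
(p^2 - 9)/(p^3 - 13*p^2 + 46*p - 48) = (p + 3)/(p^2 - 10*p + 16)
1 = 1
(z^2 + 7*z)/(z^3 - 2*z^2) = (z + 7)/(z*(z - 2))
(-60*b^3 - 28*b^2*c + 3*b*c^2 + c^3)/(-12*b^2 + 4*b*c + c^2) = (10*b^2 + 3*b*c - c^2)/(2*b - c)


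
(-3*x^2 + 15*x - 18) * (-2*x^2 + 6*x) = 6*x^4 - 48*x^3 + 126*x^2 - 108*x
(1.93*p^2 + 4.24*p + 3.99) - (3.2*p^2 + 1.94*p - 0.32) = -1.27*p^2 + 2.3*p + 4.31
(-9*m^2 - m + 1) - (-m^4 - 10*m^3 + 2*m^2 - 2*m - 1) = m^4 + 10*m^3 - 11*m^2 + m + 2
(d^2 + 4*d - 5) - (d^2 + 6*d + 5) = -2*d - 10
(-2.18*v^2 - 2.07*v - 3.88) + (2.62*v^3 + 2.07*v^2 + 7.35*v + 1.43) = 2.62*v^3 - 0.11*v^2 + 5.28*v - 2.45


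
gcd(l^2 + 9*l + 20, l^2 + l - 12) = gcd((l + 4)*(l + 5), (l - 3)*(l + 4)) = l + 4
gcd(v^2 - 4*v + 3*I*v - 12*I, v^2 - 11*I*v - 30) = 1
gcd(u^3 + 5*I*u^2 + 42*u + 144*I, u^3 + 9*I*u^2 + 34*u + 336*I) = u^2 + 2*I*u + 48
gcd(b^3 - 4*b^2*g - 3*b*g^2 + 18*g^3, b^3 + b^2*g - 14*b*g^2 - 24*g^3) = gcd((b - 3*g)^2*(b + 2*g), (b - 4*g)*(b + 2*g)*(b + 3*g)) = b + 2*g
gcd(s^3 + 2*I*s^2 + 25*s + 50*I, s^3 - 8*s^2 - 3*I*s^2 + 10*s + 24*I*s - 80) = s^2 - 3*I*s + 10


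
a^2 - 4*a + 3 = (a - 3)*(a - 1)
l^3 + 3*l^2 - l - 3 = (l - 1)*(l + 1)*(l + 3)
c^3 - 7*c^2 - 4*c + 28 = (c - 7)*(c - 2)*(c + 2)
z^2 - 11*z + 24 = (z - 8)*(z - 3)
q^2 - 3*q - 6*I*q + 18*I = (q - 3)*(q - 6*I)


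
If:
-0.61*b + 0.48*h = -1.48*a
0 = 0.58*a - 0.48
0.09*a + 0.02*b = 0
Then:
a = 0.83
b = -3.72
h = -7.28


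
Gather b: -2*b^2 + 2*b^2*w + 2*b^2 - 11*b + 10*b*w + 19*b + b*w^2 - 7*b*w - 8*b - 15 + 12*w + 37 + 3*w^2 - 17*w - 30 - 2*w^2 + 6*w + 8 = 2*b^2*w + b*(w^2 + 3*w) + w^2 + w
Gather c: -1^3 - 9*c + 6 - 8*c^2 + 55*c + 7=-8*c^2 + 46*c + 12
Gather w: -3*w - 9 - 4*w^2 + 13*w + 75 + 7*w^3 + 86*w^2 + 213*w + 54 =7*w^3 + 82*w^2 + 223*w + 120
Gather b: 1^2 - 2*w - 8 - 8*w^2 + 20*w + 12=-8*w^2 + 18*w + 5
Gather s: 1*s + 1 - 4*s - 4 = -3*s - 3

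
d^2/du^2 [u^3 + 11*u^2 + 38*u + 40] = 6*u + 22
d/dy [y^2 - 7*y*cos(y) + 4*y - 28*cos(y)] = 7*y*sin(y) + 2*y + 28*sin(y) - 7*cos(y) + 4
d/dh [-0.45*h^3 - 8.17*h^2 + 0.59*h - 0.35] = -1.35*h^2 - 16.34*h + 0.59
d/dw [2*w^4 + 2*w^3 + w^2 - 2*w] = 8*w^3 + 6*w^2 + 2*w - 2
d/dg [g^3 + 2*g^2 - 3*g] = 3*g^2 + 4*g - 3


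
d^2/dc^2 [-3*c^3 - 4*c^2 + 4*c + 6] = -18*c - 8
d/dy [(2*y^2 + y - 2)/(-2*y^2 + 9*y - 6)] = 4*(5*y^2 - 8*y + 3)/(4*y^4 - 36*y^3 + 105*y^2 - 108*y + 36)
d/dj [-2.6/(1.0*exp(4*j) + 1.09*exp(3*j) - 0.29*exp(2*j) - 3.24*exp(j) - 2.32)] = (10.4*exp(3*j) + 8.502*exp(2*j) - 1.508*exp(j) - 8.424)*exp(j)/(-1.0*exp(4*j) - 1.09*exp(3*j) + 0.29*exp(2*j) + 3.24*exp(j) + 2.32)^2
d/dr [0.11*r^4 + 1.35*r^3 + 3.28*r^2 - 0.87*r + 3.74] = 0.44*r^3 + 4.05*r^2 + 6.56*r - 0.87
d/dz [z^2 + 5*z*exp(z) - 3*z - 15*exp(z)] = 5*z*exp(z) + 2*z - 10*exp(z) - 3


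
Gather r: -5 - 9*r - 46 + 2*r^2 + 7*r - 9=2*r^2 - 2*r - 60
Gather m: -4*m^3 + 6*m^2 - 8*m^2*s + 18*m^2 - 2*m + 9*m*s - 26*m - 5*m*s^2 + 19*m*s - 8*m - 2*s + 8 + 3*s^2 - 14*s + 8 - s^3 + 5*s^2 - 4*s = -4*m^3 + m^2*(24 - 8*s) + m*(-5*s^2 + 28*s - 36) - s^3 + 8*s^2 - 20*s + 16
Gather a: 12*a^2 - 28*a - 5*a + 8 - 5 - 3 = 12*a^2 - 33*a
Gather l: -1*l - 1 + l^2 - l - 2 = l^2 - 2*l - 3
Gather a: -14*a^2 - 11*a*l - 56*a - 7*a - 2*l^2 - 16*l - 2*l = -14*a^2 + a*(-11*l - 63) - 2*l^2 - 18*l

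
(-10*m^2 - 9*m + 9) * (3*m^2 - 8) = -30*m^4 - 27*m^3 + 107*m^2 + 72*m - 72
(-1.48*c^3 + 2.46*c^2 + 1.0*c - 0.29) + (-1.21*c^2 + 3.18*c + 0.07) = -1.48*c^3 + 1.25*c^2 + 4.18*c - 0.22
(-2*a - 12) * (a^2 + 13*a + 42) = -2*a^3 - 38*a^2 - 240*a - 504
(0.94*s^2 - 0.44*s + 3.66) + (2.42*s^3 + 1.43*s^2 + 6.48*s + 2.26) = 2.42*s^3 + 2.37*s^2 + 6.04*s + 5.92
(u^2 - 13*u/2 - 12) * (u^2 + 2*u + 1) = u^4 - 9*u^3/2 - 24*u^2 - 61*u/2 - 12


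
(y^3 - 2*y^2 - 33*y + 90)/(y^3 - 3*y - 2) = (-y^3 + 2*y^2 + 33*y - 90)/(-y^3 + 3*y + 2)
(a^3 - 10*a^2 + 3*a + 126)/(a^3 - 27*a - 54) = (a - 7)/(a + 3)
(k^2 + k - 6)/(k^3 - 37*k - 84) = (k - 2)/(k^2 - 3*k - 28)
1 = 1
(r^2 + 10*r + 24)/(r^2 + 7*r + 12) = (r + 6)/(r + 3)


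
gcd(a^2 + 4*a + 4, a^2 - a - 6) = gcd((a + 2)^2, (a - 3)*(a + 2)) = a + 2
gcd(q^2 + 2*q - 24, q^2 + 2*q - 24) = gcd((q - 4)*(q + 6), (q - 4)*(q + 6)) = q^2 + 2*q - 24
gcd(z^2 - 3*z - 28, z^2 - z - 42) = z - 7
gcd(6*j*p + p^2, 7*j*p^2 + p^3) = p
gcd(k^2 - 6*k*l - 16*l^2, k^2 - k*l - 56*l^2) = k - 8*l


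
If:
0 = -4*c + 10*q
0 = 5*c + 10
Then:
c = -2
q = -4/5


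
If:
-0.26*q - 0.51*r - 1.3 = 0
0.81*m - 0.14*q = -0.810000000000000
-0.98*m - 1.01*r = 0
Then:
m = -2.78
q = -10.29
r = 2.70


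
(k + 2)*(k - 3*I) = k^2 + 2*k - 3*I*k - 6*I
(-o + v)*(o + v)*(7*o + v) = -7*o^3 - o^2*v + 7*o*v^2 + v^3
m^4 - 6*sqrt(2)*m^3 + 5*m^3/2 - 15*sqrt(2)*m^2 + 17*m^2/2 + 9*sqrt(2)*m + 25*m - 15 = (m - 1/2)*(m + 3)*(m - 5*sqrt(2))*(m - sqrt(2))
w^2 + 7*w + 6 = (w + 1)*(w + 6)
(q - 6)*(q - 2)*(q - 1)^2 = q^4 - 10*q^3 + 29*q^2 - 32*q + 12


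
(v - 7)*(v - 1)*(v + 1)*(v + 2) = v^4 - 5*v^3 - 15*v^2 + 5*v + 14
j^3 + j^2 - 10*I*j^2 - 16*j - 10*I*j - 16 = (j + 1)*(j - 8*I)*(j - 2*I)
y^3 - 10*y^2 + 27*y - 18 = (y - 6)*(y - 3)*(y - 1)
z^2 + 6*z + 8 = (z + 2)*(z + 4)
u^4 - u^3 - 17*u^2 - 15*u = u*(u - 5)*(u + 1)*(u + 3)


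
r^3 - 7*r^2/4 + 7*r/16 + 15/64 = (r - 5/4)*(r - 3/4)*(r + 1/4)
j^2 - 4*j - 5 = (j - 5)*(j + 1)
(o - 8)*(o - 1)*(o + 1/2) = o^3 - 17*o^2/2 + 7*o/2 + 4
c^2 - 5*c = c*(c - 5)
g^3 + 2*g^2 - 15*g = g*(g - 3)*(g + 5)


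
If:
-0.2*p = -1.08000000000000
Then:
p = 5.40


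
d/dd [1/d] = -1/d^2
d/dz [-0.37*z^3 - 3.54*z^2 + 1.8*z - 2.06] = -1.11*z^2 - 7.08*z + 1.8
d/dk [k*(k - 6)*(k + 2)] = 3*k^2 - 8*k - 12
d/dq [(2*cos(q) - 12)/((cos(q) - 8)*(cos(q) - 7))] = 2*(cos(q)^2 - 12*cos(q) + 34)*sin(q)/((cos(q) - 8)^2*(cos(q) - 7)^2)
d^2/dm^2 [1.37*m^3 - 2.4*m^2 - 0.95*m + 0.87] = 8.22*m - 4.8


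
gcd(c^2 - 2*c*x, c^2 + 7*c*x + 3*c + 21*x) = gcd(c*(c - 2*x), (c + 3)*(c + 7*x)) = 1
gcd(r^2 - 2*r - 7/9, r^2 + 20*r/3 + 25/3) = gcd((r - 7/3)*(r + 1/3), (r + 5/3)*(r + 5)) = 1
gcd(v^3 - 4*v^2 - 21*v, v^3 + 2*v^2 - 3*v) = v^2 + 3*v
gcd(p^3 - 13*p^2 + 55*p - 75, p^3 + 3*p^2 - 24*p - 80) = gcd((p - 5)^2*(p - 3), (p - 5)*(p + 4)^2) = p - 5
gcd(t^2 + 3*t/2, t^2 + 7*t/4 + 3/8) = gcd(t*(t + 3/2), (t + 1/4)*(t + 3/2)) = t + 3/2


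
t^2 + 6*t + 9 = (t + 3)^2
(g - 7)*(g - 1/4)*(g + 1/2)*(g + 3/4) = g^4 - 6*g^3 - 111*g^2/16 - 17*g/32 + 21/32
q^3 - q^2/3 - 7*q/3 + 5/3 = (q - 1)^2*(q + 5/3)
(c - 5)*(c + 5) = c^2 - 25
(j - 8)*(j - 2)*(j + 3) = j^3 - 7*j^2 - 14*j + 48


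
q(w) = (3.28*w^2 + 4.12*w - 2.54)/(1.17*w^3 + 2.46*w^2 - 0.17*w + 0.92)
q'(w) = (6.56*w + 4.12)/(1.17*w^3 + 2.46*w^2 - 0.17*w + 0.92) + (-3.51*w^2 - 4.92*w + 0.17)*(3.28*w^2 + 4.12*w - 2.54)/(1.17*w^3 + 2.46*w^2 - 0.17*w + 0.92)^2 = (-3.8376*w^4 - 9.6408*w^3 - 1.7774*w^2 + 18.532*w + 3.3586)/(1.3689*w^6 + 5.7564*w^5 + 5.6538*w^4 + 1.3164*w^3 + 4.5553*w^2 - 0.3128*w + 0.8464)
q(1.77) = 1.01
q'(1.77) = -0.28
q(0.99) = 1.11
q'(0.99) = 0.37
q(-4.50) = -0.82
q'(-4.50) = -0.27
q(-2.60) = -3.47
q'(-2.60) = -9.49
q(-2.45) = -6.39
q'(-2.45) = -40.41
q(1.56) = 1.07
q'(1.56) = -0.26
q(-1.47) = -0.54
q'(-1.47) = -1.96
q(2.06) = 0.94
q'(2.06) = -0.26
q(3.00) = 0.73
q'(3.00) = -0.18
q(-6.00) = -0.56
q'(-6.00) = -0.12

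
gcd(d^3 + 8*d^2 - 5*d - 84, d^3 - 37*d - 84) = d + 4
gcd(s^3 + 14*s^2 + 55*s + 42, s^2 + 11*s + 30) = s + 6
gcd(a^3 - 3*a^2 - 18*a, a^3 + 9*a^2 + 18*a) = a^2 + 3*a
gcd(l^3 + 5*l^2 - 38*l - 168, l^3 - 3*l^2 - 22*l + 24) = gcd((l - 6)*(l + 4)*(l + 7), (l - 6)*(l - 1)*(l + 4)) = l^2 - 2*l - 24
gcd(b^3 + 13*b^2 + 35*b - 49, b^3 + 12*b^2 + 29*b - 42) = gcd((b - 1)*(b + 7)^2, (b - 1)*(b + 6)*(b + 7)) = b^2 + 6*b - 7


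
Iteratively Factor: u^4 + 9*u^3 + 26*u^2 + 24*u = (u + 2)*(u^3 + 7*u^2 + 12*u) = (u + 2)*(u + 3)*(u^2 + 4*u) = (u + 2)*(u + 3)*(u + 4)*(u)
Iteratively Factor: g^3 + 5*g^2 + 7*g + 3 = (g + 1)*(g^2 + 4*g + 3) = (g + 1)^2*(g + 3)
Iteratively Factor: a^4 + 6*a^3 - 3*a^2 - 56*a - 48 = (a + 4)*(a^3 + 2*a^2 - 11*a - 12) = (a + 1)*(a + 4)*(a^2 + a - 12) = (a + 1)*(a + 4)^2*(a - 3)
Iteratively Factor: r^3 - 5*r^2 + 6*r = (r - 2)*(r^2 - 3*r) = r*(r - 2)*(r - 3)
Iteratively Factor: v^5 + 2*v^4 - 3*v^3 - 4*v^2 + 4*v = (v - 1)*(v^4 + 3*v^3 - 4*v) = (v - 1)*(v + 2)*(v^3 + v^2 - 2*v) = v*(v - 1)*(v + 2)*(v^2 + v - 2) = v*(v - 1)^2*(v + 2)*(v + 2)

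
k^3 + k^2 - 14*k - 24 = (k - 4)*(k + 2)*(k + 3)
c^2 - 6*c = c*(c - 6)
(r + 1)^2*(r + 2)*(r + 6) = r^4 + 10*r^3 + 29*r^2 + 32*r + 12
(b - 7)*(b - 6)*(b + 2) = b^3 - 11*b^2 + 16*b + 84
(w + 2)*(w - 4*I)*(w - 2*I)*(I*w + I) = I*w^4 + 6*w^3 + 3*I*w^3 + 18*w^2 - 6*I*w^2 + 12*w - 24*I*w - 16*I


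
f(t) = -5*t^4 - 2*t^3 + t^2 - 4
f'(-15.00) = 66120.00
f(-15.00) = -246154.00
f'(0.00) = 0.00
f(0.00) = -4.00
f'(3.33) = -798.39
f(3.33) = -681.58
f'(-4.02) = 1194.29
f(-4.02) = -1163.70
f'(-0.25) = -0.56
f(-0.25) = -3.93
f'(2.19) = -234.47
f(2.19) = -135.22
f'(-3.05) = 505.54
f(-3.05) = -370.63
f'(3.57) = -979.32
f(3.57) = -894.42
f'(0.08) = 0.11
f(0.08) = -3.99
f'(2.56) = -369.75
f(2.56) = -245.75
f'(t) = -20*t^3 - 6*t^2 + 2*t = 2*t*(-10*t^2 - 3*t + 1)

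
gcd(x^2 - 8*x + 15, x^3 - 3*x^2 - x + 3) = x - 3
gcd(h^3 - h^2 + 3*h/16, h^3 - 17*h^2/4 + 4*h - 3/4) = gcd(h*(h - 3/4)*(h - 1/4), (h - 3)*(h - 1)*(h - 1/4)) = h - 1/4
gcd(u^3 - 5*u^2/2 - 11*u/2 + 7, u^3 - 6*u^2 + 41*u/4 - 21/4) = u^2 - 9*u/2 + 7/2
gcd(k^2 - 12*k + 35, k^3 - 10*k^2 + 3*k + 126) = k - 7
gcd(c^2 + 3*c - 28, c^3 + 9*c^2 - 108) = 1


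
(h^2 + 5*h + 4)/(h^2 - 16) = (h + 1)/(h - 4)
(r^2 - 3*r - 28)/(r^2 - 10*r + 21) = (r + 4)/(r - 3)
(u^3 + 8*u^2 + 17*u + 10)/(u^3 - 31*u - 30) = (u + 2)/(u - 6)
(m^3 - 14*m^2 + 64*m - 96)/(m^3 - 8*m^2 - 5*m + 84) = (m^2 - 10*m + 24)/(m^2 - 4*m - 21)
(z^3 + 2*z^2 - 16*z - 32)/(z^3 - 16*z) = (z + 2)/z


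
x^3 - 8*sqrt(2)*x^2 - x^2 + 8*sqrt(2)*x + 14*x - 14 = (x - 1)*(x - 7*sqrt(2))*(x - sqrt(2))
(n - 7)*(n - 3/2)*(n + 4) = n^3 - 9*n^2/2 - 47*n/2 + 42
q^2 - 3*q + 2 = (q - 2)*(q - 1)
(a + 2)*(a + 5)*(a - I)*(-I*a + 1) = -I*a^4 - 7*I*a^3 - 11*I*a^2 - 7*I*a - 10*I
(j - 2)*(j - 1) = j^2 - 3*j + 2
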